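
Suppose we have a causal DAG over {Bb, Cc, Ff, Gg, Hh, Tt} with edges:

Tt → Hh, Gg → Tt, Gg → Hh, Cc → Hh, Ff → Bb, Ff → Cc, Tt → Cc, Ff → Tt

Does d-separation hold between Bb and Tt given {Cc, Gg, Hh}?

No — Bb and Tt are not d-separated given {Cc, Gg, Hh}.

There are 4 undirected paths between Bb and Tt; checking each against the conditioning set {Cc, Gg, Hh}:
Path 1: Bb ← Ff → Cc → Hh ← Gg → Tt
  Cc is a chain here and Cc is conditioned on, so the path is blocked at Cc.
Path 2: Bb ← Ff → Cc → Hh ← Tt
  Cc is a chain here and Cc is conditioned on, so the path is blocked at Cc.
Path 3: Bb ← Ff → Cc ← Tt
  Ff is a fork and Ff is not conditioned on; Cc is a collider and Cc is conditioned on, which opens it — no node blocks this path, so it is active.
Path 4: Bb ← Ff → Tt
  Ff is a fork and Ff is not conditioned on — no node blocks this path, so it is active.
At least one path is unblocked, so d-separation fails.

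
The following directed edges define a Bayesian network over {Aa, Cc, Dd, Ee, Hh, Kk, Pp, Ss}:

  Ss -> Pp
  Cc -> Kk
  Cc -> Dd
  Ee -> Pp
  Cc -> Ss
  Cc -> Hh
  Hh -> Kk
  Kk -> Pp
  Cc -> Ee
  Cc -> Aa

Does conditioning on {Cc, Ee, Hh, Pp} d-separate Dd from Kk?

There are 4 undirected paths between Dd and Kk; checking each against the conditioning set {Cc, Ee, Hh, Pp}:
  1. Dd ← Cc → Ee → Pp ← Kk — Cc:fork[blocks]; Ee:chain[blocks]; Pp:collider[open] ⇒ blocked
  2. Dd ← Cc → Ss → Pp ← Kk — Cc:fork[blocks]; Ss:chain[open]; Pp:collider[open] ⇒ blocked
  3. Dd ← Cc → Hh → Kk — Cc:fork[blocks]; Hh:chain[blocks] ⇒ blocked
  4. Dd ← Cc → Kk — Cc:fork[blocks] ⇒ blocked
Every path is blocked, so Dd and Kk are d-separated given {Cc, Ee, Hh, Pp}.

Yes — Dd and Kk are d-separated given {Cc, Ee, Hh, Pp}.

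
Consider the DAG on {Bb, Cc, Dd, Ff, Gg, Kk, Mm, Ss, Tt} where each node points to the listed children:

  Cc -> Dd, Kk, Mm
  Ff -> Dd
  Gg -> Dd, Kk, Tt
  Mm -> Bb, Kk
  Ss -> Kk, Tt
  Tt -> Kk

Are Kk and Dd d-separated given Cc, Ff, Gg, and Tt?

5 paths connect Kk and Dd; each must be blocked for d-separation to hold:
Path 1: Kk ← Gg → Dd
  Gg is a fork here and Gg is conditioned on, so the path is blocked at Gg.
Path 2: Kk ← Ss → Tt ← Gg → Dd
  Gg is a fork here and Gg is conditioned on, so the path is blocked at Gg.
Path 3: Kk ← Tt ← Gg → Dd
  Tt is a chain here and Tt is conditioned on, so the path is blocked at Tt.
Path 4: Kk ← Cc → Dd
  Cc is a fork here and Cc is conditioned on, so the path is blocked at Cc.
Path 5: Kk ← Mm ← Cc → Dd
  Cc is a fork here and Cc is conditioned on, so the path is blocked at Cc.
Since every path is blocked, d-separation holds.

Yes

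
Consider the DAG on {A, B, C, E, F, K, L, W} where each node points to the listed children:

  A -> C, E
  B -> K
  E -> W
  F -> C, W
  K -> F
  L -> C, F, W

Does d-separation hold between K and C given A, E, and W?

There are 5 undirected paths between K and C; checking each against the conditioning set {A, E, W}:
  1. K → F → W ← E ← A → C — F:chain[open]; W:collider[open]; E:chain[blocks]; A:fork[blocks] ⇒ blocked
  2. K → F → W ← L → C — F:chain[open]; W:collider[open]; L:fork[open] ⇒ active
  3. K → F → C — F:chain[open] ⇒ active
  4. K → F ← L → W ← E ← A → C — F:collider[open]; L:fork[open]; W:collider[open]; E:chain[blocks]; A:fork[blocks] ⇒ blocked
  5. K → F ← L → C — F:collider[open]; L:fork[open] ⇒ active
At least one path is unblocked, so d-separation fails.

No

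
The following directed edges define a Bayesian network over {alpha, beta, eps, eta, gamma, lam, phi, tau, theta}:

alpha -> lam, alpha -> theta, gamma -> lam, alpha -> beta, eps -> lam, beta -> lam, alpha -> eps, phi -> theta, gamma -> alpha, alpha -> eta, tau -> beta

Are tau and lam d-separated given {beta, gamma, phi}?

No

There are 4 undirected paths between tau and lam; checking each against the conditioning set {beta, gamma, phi}:
  1. tau → beta → lam — beta:chain[blocks] ⇒ blocked
  2. tau → beta ← alpha → lam — beta:collider[open]; alpha:fork[open] ⇒ active
  3. tau → beta ← alpha ← gamma → lam — beta:collider[open]; alpha:chain[open]; gamma:fork[blocks] ⇒ blocked
  4. tau → beta ← alpha → eps → lam — beta:collider[open]; alpha:fork[open]; eps:chain[open] ⇒ active
At least one path is unblocked, so d-separation fails.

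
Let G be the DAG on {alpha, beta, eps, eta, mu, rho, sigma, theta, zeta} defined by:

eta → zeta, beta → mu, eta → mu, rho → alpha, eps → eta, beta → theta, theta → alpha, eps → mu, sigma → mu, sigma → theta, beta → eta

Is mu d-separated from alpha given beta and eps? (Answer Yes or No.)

There are 4 undirected paths between mu and alpha; checking each against the conditioning set {beta, eps}:
  1. mu ← beta → theta → alpha — beta:fork[blocks]; theta:chain[open] ⇒ blocked
  2. mu ← eta ← beta → theta → alpha — eta:chain[open]; beta:fork[blocks]; theta:chain[open] ⇒ blocked
  3. mu ← eps → eta ← beta → theta → alpha — eps:fork[blocks]; eta:collider[blocks]; beta:fork[blocks]; theta:chain[open] ⇒ blocked
  4. mu ← sigma → theta → alpha — sigma:fork[open]; theta:chain[open] ⇒ active
Since the path mu ← sigma → theta → alpha is active, mu and alpha are not d-separated given {beta, eps}.

No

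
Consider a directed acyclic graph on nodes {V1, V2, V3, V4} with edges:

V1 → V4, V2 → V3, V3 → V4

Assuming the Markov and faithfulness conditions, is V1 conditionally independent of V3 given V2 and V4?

There is one path between V1 and V3:
Path 1: V1 → V4 ← V3
  V4 is a collider and V4 is conditioned on, which opens it — no node blocks this path, so it is active.
Since the path V1 → V4 ← V3 is active, V1 and V3 are not d-separated given {V2, V4}.

No — V1 and V3 are not d-separated given {V2, V4}.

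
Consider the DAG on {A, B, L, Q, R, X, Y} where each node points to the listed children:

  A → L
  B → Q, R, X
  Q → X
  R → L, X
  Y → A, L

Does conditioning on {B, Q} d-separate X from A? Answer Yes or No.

Yes — X and A are d-separated given {B, Q}.

6 paths connect X and A; each must be blocked for d-separation to hold:
  1. X ← R → L ← A — R:fork[open]; L:collider[blocks] ⇒ blocked
  2. X ← R → L ← Y → A — R:fork[open]; L:collider[blocks]; Y:fork[open] ⇒ blocked
  3. X ← Q ← B → R → L ← A — Q:chain[blocks]; B:fork[blocks]; R:chain[open]; L:collider[blocks] ⇒ blocked
  4. X ← Q ← B → R → L ← Y → A — Q:chain[blocks]; B:fork[blocks]; R:chain[open]; L:collider[blocks]; Y:fork[open] ⇒ blocked
  5. X ← B → R → L ← A — B:fork[blocks]; R:chain[open]; L:collider[blocks] ⇒ blocked
  6. X ← B → R → L ← Y → A — B:fork[blocks]; R:chain[open]; L:collider[blocks]; Y:fork[open] ⇒ blocked
All paths are blocked; X ⊥ A | {B, Q} holds.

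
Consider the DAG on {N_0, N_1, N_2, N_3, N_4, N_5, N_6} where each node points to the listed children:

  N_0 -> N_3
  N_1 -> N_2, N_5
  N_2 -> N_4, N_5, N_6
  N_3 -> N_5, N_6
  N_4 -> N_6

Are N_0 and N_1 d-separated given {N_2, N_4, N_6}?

Yes

Enumerating the 6 paths from N_0 to N_1 and testing each for blocking by {N_2, N_4, N_6}:
Path 1: N_0 → N_3 → N_5 ← N_1
  N_5 is a collider here and neither N_5 nor any of its descendants is conditioned on, so the collider stays closed — the path is blocked at N_5.
Path 2: N_0 → N_3 → N_5 ← N_2 ← N_1
  N_5 is a collider here and neither N_5 nor any of its descendants is conditioned on, so the collider stays closed — the path is blocked at N_5.
Path 3: N_0 → N_3 → N_6 ← N_2 → N_5 ← N_1
  N_2 is a fork here and N_2 is conditioned on, so the path is blocked at N_2.
Path 4: N_0 → N_3 → N_6 ← N_2 ← N_1
  N_2 is a chain here and N_2 is conditioned on, so the path is blocked at N_2.
Path 5: N_0 → N_3 → N_6 ← N_4 ← N_2 → N_5 ← N_1
  N_4 is a chain here and N_4 is conditioned on, so the path is blocked at N_4.
Path 6: N_0 → N_3 → N_6 ← N_4 ← N_2 ← N_1
  N_4 is a chain here and N_4 is conditioned on, so the path is blocked at N_4.
Since every path is blocked, d-separation holds.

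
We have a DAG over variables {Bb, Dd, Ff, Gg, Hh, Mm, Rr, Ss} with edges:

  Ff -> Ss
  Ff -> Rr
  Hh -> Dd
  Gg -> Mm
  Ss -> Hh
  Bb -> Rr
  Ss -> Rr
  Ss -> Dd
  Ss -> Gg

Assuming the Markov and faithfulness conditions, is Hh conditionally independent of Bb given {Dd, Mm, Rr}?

No — Hh and Bb are not d-separated given {Dd, Mm, Rr}.

There are 4 undirected paths between Hh and Bb; checking each against the conditioning set {Dd, Mm, Rr}:
  1. Hh → Dd ← Ss ← Ff → Rr ← Bb — Dd:collider[open]; Ss:chain[open]; Ff:fork[open]; Rr:collider[open] ⇒ active
  2. Hh → Dd ← Ss → Rr ← Bb — Dd:collider[open]; Ss:fork[open]; Rr:collider[open] ⇒ active
  3. Hh ← Ss ← Ff → Rr ← Bb — Ss:chain[open]; Ff:fork[open]; Rr:collider[open] ⇒ active
  4. Hh ← Ss → Rr ← Bb — Ss:fork[open]; Rr:collider[open] ⇒ active
At least one path is unblocked, so d-separation fails.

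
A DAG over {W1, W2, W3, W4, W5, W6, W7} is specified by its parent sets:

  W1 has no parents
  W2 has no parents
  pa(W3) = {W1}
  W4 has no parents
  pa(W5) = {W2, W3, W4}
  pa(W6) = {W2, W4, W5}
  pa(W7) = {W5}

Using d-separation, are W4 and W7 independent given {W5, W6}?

Enumerating the 3 paths from W4 to W7 and testing each for blocking by {W5, W6}:
  1. W4 → W6 ← W2 → W5 → W7 — W6:collider[open]; W2:fork[open]; W5:chain[blocks] ⇒ blocked
  2. W4 → W6 ← W5 → W7 — W6:collider[open]; W5:fork[blocks] ⇒ blocked
  3. W4 → W5 → W7 — W5:chain[blocks] ⇒ blocked
All paths are blocked; W4 ⊥ W7 | {W5, W6} holds.

Yes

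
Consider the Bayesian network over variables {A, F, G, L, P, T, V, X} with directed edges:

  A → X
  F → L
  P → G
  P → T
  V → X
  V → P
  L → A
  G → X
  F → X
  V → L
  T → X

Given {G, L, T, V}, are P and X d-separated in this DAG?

Yes

There are 5 undirected paths between P and X; checking each against the conditioning set {G, L, T, V}:
Path 1: P → T → X
  T is a chain here and T is conditioned on, so the path is blocked at T.
Path 2: P → G → X
  G is a chain here and G is conditioned on, so the path is blocked at G.
Path 3: P ← V → L → A → X
  V is a fork here and V is conditioned on, so the path is blocked at V.
Path 4: P ← V → L ← F → X
  V is a fork here and V is conditioned on, so the path is blocked at V.
Path 5: P ← V → X
  V is a fork here and V is conditioned on, so the path is blocked at V.
All paths are blocked; P ⊥ X | {G, L, T, V} holds.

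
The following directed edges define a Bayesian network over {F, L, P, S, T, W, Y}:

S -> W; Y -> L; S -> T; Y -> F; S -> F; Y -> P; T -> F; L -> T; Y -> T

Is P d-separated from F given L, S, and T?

5 paths connect P and F; each must be blocked for d-separation to hold:
Path 1: P ← Y → F
  Y is a fork and Y is not conditioned on — no node blocks this path, so it is active.
Path 2: P ← Y → L → T → F
  L is a chain here and L is conditioned on, so the path is blocked at L.
Path 3: P ← Y → L → T ← S → F
  L is a chain here and L is conditioned on, so the path is blocked at L.
Path 4: P ← Y → T → F
  T is a chain here and T is conditioned on, so the path is blocked at T.
Path 5: P ← Y → T ← S → F
  S is a fork here and S is conditioned on, so the path is blocked at S.
At least one path is unblocked, so d-separation fails.

No — P and F are not d-separated given {L, S, T}.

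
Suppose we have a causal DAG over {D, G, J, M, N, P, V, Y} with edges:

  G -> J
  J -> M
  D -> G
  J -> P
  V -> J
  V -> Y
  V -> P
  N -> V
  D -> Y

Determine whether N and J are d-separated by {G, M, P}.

3 paths connect N and J; each must be blocked for d-separation to hold:
  1. N → V → P ← J — V:chain[open]; P:collider[open] ⇒ active
  2. N → V → Y ← D → G → J — V:chain[open]; Y:collider[blocks]; D:fork[open]; G:chain[blocks] ⇒ blocked
  3. N → V → J — V:chain[open] ⇒ active
Since the path N → V → P ← J is active, N and J are not d-separated given {G, M, P}.

No — N and J are not d-separated given {G, M, P}.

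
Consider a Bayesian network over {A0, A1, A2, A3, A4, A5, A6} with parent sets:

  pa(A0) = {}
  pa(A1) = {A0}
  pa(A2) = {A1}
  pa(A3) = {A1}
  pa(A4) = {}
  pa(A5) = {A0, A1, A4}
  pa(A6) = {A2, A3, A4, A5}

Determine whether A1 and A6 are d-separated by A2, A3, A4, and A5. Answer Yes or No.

6 paths connect A1 and A6; each must be blocked for d-separation to hold:
Path 1: A1 ← A0 → A5 → A6
  A5 is a chain here and A5 is conditioned on, so the path is blocked at A5.
Path 2: A1 ← A0 → A5 ← A4 → A6
  A4 is a fork here and A4 is conditioned on, so the path is blocked at A4.
Path 3: A1 → A3 → A6
  A3 is a chain here and A3 is conditioned on, so the path is blocked at A3.
Path 4: A1 → A5 → A6
  A5 is a chain here and A5 is conditioned on, so the path is blocked at A5.
Path 5: A1 → A5 ← A4 → A6
  A4 is a fork here and A4 is conditioned on, so the path is blocked at A4.
Path 6: A1 → A2 → A6
  A2 is a chain here and A2 is conditioned on, so the path is blocked at A2.
Every path is blocked, so A1 and A6 are d-separated given {A2, A3, A4, A5}.

Yes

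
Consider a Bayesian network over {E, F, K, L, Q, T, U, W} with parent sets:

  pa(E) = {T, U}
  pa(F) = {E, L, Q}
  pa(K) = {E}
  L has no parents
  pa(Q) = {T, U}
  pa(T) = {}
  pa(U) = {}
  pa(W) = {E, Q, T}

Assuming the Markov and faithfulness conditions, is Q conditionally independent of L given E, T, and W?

6 paths connect Q and L; each must be blocked for d-separation to hold:
  1. Q → W ← E → F ← L — W:collider[open]; E:fork[blocks]; F:collider[blocks] ⇒ blocked
  2. Q → W ← T → E → F ← L — W:collider[open]; T:fork[blocks]; E:chain[blocks]; F:collider[blocks] ⇒ blocked
  3. Q ← T → W ← E → F ← L — T:fork[blocks]; W:collider[open]; E:fork[blocks]; F:collider[blocks] ⇒ blocked
  4. Q ← T → E → F ← L — T:fork[blocks]; E:chain[blocks]; F:collider[blocks] ⇒ blocked
  5. Q ← U → E → F ← L — U:fork[open]; E:chain[blocks]; F:collider[blocks] ⇒ blocked
  6. Q → F ← L — F:collider[blocks] ⇒ blocked
All paths are blocked; Q ⊥ L | {E, T, W} holds.

Yes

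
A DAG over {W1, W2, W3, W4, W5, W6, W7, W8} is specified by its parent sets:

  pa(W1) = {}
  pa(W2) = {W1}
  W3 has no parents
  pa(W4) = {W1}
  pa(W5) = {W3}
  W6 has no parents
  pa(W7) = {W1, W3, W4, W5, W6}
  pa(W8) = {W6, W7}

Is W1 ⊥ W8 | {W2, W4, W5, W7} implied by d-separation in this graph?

We examine all 4 paths between W1 and W8:
Path 1: W1 → W7 → W8
  W7 is a chain here and W7 is conditioned on, so the path is blocked at W7.
Path 2: W1 → W7 ← W6 → W8
  W7 is a collider and W7 is conditioned on, which opens it; W6 is a fork and W6 is not conditioned on — no node blocks this path, so it is active.
Path 3: W1 → W4 → W7 → W8
  W4 is a chain here and W4 is conditioned on, so the path is blocked at W4.
Path 4: W1 → W4 → W7 ← W6 → W8
  W4 is a chain here and W4 is conditioned on, so the path is blocked at W4.
Since the path W1 → W7 ← W6 → W8 is active, W1 and W8 are not d-separated given {W2, W4, W5, W7}.

No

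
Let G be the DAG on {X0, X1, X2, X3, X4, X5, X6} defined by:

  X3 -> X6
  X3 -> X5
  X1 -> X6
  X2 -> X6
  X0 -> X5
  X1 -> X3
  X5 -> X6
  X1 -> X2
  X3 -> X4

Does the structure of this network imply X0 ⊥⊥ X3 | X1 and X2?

Yes

There are 4 undirected paths between X0 and X3; checking each against the conditioning set {X1, X2}:
Path 1: X0 → X5 → X6 ← X1 → X3
  X6 is a collider here and neither X6 nor any of its descendants is conditioned on, so the collider stays closed — the path is blocked at X6.
Path 2: X0 → X5 → X6 ← X3
  X6 is a collider here and neither X6 nor any of its descendants is conditioned on, so the collider stays closed — the path is blocked at X6.
Path 3: X0 → X5 → X6 ← X2 ← X1 → X3
  X6 is a collider here and neither X6 nor any of its descendants is conditioned on, so the collider stays closed — the path is blocked at X6.
Path 4: X0 → X5 ← X3
  X5 is a collider here and neither X5 nor any of its descendants is conditioned on, so the collider stays closed — the path is blocked at X5.
All paths are blocked; X0 ⊥ X3 | {X1, X2} holds.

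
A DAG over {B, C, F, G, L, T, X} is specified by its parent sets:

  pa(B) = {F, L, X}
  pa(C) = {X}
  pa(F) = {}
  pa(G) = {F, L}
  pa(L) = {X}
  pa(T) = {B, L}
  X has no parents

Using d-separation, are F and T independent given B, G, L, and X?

6 paths connect F and T; each must be blocked for d-separation to hold:
Path 1: F → B ← X → L → T
  X is a fork here and X is conditioned on, so the path is blocked at X.
Path 2: F → B → T
  B is a chain here and B is conditioned on, so the path is blocked at B.
Path 3: F → B ← L → T
  L is a fork here and L is conditioned on, so the path is blocked at L.
Path 4: F → G ← L ← X → B → T
  L is a chain here and L is conditioned on, so the path is blocked at L.
Path 5: F → G ← L → T
  L is a fork here and L is conditioned on, so the path is blocked at L.
Path 6: F → G ← L → B → T
  L is a fork here and L is conditioned on, so the path is blocked at L.
Every path is blocked, so F and T are d-separated given {B, G, L, X}.

Yes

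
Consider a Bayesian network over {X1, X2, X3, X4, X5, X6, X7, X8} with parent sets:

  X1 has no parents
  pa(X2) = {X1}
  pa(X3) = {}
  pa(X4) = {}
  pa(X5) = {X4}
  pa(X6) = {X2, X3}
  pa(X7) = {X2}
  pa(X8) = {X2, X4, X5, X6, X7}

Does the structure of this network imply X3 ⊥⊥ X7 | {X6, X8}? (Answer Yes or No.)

4 paths connect X3 and X7; each must be blocked for d-separation to hold:
  1. X3 → X6 ← X2 → X7 — X6:collider[open]; X2:fork[open] ⇒ active
  2. X3 → X6 ← X2 → X8 ← X7 — X6:collider[open]; X2:fork[open]; X8:collider[open] ⇒ active
  3. X3 → X6 → X8 ← X2 → X7 — X6:chain[blocks]; X8:collider[open]; X2:fork[open] ⇒ blocked
  4. X3 → X6 → X8 ← X7 — X6:chain[blocks]; X8:collider[open] ⇒ blocked
At least one path is unblocked, so d-separation fails.

No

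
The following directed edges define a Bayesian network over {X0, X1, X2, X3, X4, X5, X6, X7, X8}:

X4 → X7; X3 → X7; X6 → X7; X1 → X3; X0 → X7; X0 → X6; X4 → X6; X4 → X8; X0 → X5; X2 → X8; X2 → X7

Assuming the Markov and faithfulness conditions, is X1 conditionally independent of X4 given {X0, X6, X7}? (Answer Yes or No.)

No

4 paths connect X1 and X4; each must be blocked for d-separation to hold:
Path 1: X1 → X3 → X7 ← X4
  X3 is a chain and X3 is not conditioned on; X7 is a collider and X7 is conditioned on, which opens it — no node blocks this path, so it is active.
Path 2: X1 → X3 → X7 ← X0 → X6 ← X4
  X0 is a fork here and X0 is conditioned on, so the path is blocked at X0.
Path 3: X1 → X3 → X7 ← X2 → X8 ← X4
  X8 is a collider here and neither X8 nor any of its descendants is conditioned on, so the collider stays closed — the path is blocked at X8.
Path 4: X1 → X3 → X7 ← X6 ← X4
  X6 is a chain here and X6 is conditioned on, so the path is blocked at X6.
Because an active path exists, X1 and X4 are not d-separated.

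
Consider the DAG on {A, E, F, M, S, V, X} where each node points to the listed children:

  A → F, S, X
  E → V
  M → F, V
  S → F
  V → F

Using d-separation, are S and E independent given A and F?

No

We examine all 4 paths between S and E:
  1. S → F ← V ← E — F:collider[open]; V:chain[open] ⇒ active
  2. S → F ← M → V ← E — F:collider[open]; M:fork[open]; V:collider[open] ⇒ active
  3. S ← A → F ← V ← E — A:fork[blocks]; F:collider[open]; V:chain[open] ⇒ blocked
  4. S ← A → F ← M → V ← E — A:fork[blocks]; F:collider[open]; M:fork[open]; V:collider[open] ⇒ blocked
Since the path S → F ← V ← E is active, S and E are not d-separated given {A, F}.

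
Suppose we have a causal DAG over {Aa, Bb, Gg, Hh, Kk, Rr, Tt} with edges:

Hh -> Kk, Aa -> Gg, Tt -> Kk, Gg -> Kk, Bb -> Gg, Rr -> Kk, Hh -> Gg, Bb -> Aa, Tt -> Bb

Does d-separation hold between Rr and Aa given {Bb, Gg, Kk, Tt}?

No

We examine all 6 paths between Rr and Aa:
Path 1: Rr → Kk ← Tt → Bb → Gg ← Aa
  Tt is a fork here and Tt is conditioned on, so the path is blocked at Tt.
Path 2: Rr → Kk ← Tt → Bb → Aa
  Tt is a fork here and Tt is conditioned on, so the path is blocked at Tt.
Path 3: Rr → Kk ← Hh → Gg ← Bb → Aa
  Bb is a fork here and Bb is conditioned on, so the path is blocked at Bb.
Path 4: Rr → Kk ← Hh → Gg ← Aa
  Kk is a collider and Kk is conditioned on, which opens it; Hh is a fork and Hh is not conditioned on; Gg is a collider and Gg is conditioned on, which opens it — no node blocks this path, so it is active.
Path 5: Rr → Kk ← Gg ← Bb → Aa
  Gg is a chain here and Gg is conditioned on, so the path is blocked at Gg.
Path 6: Rr → Kk ← Gg ← Aa
  Gg is a chain here and Gg is conditioned on, so the path is blocked at Gg.
At least one path is unblocked, so d-separation fails.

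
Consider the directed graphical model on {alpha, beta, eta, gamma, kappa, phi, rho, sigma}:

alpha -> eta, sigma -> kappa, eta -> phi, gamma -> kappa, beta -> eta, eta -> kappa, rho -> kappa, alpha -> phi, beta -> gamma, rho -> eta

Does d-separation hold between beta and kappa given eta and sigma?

No

Enumerating the 3 paths from beta to kappa and testing each for blocking by {eta, sigma}:
  1. beta → gamma → kappa — gamma:chain[open] ⇒ active
  2. beta → eta ← rho → kappa — eta:collider[open]; rho:fork[open] ⇒ active
  3. beta → eta → kappa — eta:chain[blocks] ⇒ blocked
Because an active path exists, beta and kappa are not d-separated.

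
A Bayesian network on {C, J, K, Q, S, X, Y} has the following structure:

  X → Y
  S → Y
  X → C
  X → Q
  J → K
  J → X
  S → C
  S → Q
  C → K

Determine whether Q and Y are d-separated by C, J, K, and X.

We examine all 6 paths between Q and Y:
Path 1: Q ← X ← J → K ← C ← S → Y
  X is a chain here and X is conditioned on, so the path is blocked at X.
Path 2: Q ← X → C ← S → Y
  X is a fork here and X is conditioned on, so the path is blocked at X.
Path 3: Q ← X → Y
  X is a fork here and X is conditioned on, so the path is blocked at X.
Path 4: Q ← S → C → K ← J → X → Y
  C is a chain here and C is conditioned on, so the path is blocked at C.
Path 5: Q ← S → C ← X → Y
  X is a fork here and X is conditioned on, so the path is blocked at X.
Path 6: Q ← S → Y
  S is a fork and S is not conditioned on — no node blocks this path, so it is active.
At least one path is unblocked, so d-separation fails.

No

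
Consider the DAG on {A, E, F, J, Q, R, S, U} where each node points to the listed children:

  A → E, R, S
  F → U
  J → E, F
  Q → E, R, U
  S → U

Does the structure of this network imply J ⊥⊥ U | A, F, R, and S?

We examine all 5 paths between J and U:
Path 1: J → F → U
  F is a chain here and F is conditioned on, so the path is blocked at F.
Path 2: J → E ← Q → R ← A → S → U
  E is a collider here and neither E nor any of its descendants is conditioned on, so the collider stays closed — the path is blocked at E.
Path 3: J → E ← Q → U
  E is a collider here and neither E nor any of its descendants is conditioned on, so the collider stays closed — the path is blocked at E.
Path 4: J → E ← A → S → U
  E is a collider here and neither E nor any of its descendants is conditioned on, so the collider stays closed — the path is blocked at E.
Path 5: J → E ← A → R ← Q → U
  E is a collider here and neither E nor any of its descendants is conditioned on, so the collider stays closed — the path is blocked at E.
Every path is blocked, so J and U are d-separated given {A, F, R, S}.

Yes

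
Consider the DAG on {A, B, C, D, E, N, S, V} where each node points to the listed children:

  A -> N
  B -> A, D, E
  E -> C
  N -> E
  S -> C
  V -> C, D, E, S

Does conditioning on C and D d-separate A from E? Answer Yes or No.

We examine all 5 paths between A and E:
Path 1: A ← B → E
  B is a fork and B is not conditioned on — no node blocks this path, so it is active.
Path 2: A ← B → D ← V → C ← E
  B is a fork and B is not conditioned on; D is a collider and D is conditioned on, which opens it; V is a fork and V is not conditioned on; C is a collider and C is conditioned on, which opens it — no node blocks this path, so it is active.
Path 3: A ← B → D ← V → S → C ← E
  B is a fork and B is not conditioned on; D is a collider and D is conditioned on, which opens it; V is a fork and V is not conditioned on; S is a chain and S is not conditioned on; C is a collider and C is conditioned on, which opens it — no node blocks this path, so it is active.
Path 4: A ← B → D ← V → E
  B is a fork and B is not conditioned on; D is a collider and D is conditioned on, which opens it; V is a fork and V is not conditioned on — no node blocks this path, so it is active.
Path 5: A → N → E
  N is a chain and N is not conditioned on — no node blocks this path, so it is active.
Since the path A ← B → E is active, A and E are not d-separated given {C, D}.

No — A and E are not d-separated given {C, D}.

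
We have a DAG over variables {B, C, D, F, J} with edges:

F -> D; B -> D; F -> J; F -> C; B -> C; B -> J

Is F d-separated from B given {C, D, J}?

We examine all 3 paths between F and B:
  1. F → C ← B — C:collider[open] ⇒ active
  2. F → D ← B — D:collider[open] ⇒ active
  3. F → J ← B — J:collider[open] ⇒ active
At least one path is unblocked, so d-separation fails.

No — F and B are not d-separated given {C, D, J}.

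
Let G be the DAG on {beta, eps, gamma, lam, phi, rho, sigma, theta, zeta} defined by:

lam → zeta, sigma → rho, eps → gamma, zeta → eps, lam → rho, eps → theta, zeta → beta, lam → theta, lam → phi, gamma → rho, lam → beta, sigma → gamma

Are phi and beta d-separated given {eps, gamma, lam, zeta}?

Enumerating the 5 paths from phi to beta and testing each for blocking by {eps, gamma, lam, zeta}:
Path 1: phi ← lam → rho ← gamma ← eps ← zeta → beta
  lam is a fork here and lam is conditioned on, so the path is blocked at lam.
Path 2: phi ← lam → rho ← sigma → gamma ← eps ← zeta → beta
  lam is a fork here and lam is conditioned on, so the path is blocked at lam.
Path 3: phi ← lam → zeta → beta
  lam is a fork here and lam is conditioned on, so the path is blocked at lam.
Path 4: phi ← lam → theta ← eps ← zeta → beta
  lam is a fork here and lam is conditioned on, so the path is blocked at lam.
Path 5: phi ← lam → beta
  lam is a fork here and lam is conditioned on, so the path is blocked at lam.
All paths are blocked; phi ⊥ beta | {eps, gamma, lam, zeta} holds.

Yes — phi and beta are d-separated given {eps, gamma, lam, zeta}.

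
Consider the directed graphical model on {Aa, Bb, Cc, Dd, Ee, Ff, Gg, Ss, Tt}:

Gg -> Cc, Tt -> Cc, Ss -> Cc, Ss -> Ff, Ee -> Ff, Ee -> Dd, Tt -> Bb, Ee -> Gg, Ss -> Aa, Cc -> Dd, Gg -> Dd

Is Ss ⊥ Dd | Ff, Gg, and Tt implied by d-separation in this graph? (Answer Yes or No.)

6 paths connect Ss and Dd; each must be blocked for d-separation to hold:
Path 1: Ss → Ff ← Ee → Dd
  Ff is a collider and Ff is conditioned on, which opens it; Ee is a fork and Ee is not conditioned on — no node blocks this path, so it is active.
Path 2: Ss → Ff ← Ee → Gg → Cc → Dd
  Gg is a chain here and Gg is conditioned on, so the path is blocked at Gg.
Path 3: Ss → Ff ← Ee → Gg → Dd
  Gg is a chain here and Gg is conditioned on, so the path is blocked at Gg.
Path 4: Ss → Cc → Dd
  Cc is a chain and Cc is not conditioned on — no node blocks this path, so it is active.
Path 5: Ss → Cc ← Gg → Dd
  Cc is a collider here and neither Cc nor any of its descendants is conditioned on, so the collider stays closed — the path is blocked at Cc.
Path 6: Ss → Cc ← Gg ← Ee → Dd
  Cc is a collider here and neither Cc nor any of its descendants is conditioned on, so the collider stays closed — the path is blocked at Cc.
At least one path is unblocked, so d-separation fails.

No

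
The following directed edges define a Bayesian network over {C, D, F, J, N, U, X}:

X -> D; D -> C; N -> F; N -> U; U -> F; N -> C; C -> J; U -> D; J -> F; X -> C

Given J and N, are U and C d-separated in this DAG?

No — U and C are not d-separated given {J, N}.

Enumerating the 6 paths from U to C and testing each for blocking by {J, N}:
Path 1: U ← N → F ← J ← C
  N is a fork here and N is conditioned on, so the path is blocked at N.
Path 2: U ← N → C
  N is a fork here and N is conditioned on, so the path is blocked at N.
Path 3: U → F ← N → C
  F is a collider here and neither F nor any of its descendants is conditioned on, so the collider stays closed — the path is blocked at F.
Path 4: U → F ← J ← C
  F is a collider here and neither F nor any of its descendants is conditioned on, so the collider stays closed — the path is blocked at F.
Path 5: U → D ← X → C
  D is a collider and its descendant J is conditioned on, which opens it; X is a fork and X is not conditioned on — no node blocks this path, so it is active.
Path 6: U → D → C
  D is a chain and D is not conditioned on — no node blocks this path, so it is active.
At least one path is unblocked, so d-separation fails.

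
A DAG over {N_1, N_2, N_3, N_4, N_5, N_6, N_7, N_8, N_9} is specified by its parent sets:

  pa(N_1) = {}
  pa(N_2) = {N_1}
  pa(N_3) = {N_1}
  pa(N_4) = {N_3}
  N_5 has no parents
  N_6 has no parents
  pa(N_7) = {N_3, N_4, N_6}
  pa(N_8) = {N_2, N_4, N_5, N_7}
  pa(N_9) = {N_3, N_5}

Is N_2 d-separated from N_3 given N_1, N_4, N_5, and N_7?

There are 6 undirected paths between N_2 and N_3; checking each against the conditioning set {N_1, N_4, N_5, N_7}:
Path 1: N_2 ← N_1 → N_3
  N_1 is a fork here and N_1 is conditioned on, so the path is blocked at N_1.
Path 2: N_2 → N_8 ← N_4 ← N_3
  N_8 is a collider here and neither N_8 nor any of its descendants is conditioned on, so the collider stays closed — the path is blocked at N_8.
Path 3: N_2 → N_8 ← N_4 → N_7 ← N_3
  N_8 is a collider here and neither N_8 nor any of its descendants is conditioned on, so the collider stays closed — the path is blocked at N_8.
Path 4: N_2 → N_8 ← N_7 ← N_3
  N_8 is a collider here and neither N_8 nor any of its descendants is conditioned on, so the collider stays closed — the path is blocked at N_8.
Path 5: N_2 → N_8 ← N_7 ← N_4 ← N_3
  N_8 is a collider here and neither N_8 nor any of its descendants is conditioned on, so the collider stays closed — the path is blocked at N_8.
Path 6: N_2 → N_8 ← N_5 → N_9 ← N_3
  N_8 is a collider here and neither N_8 nor any of its descendants is conditioned on, so the collider stays closed — the path is blocked at N_8.
Since every path is blocked, d-separation holds.

Yes — N_2 and N_3 are d-separated given {N_1, N_4, N_5, N_7}.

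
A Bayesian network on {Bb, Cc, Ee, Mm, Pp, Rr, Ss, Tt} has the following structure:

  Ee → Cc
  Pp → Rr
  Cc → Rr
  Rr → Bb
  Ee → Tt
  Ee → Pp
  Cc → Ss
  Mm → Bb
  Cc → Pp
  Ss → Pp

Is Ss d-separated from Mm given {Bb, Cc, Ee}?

No — Ss and Mm are not d-separated given {Bb, Cc, Ee}.

Enumerating the 6 paths from Ss to Mm and testing each for blocking by {Bb, Cc, Ee}:
Path 1: Ss → Pp → Rr → Bb ← Mm
  Pp is a chain and Pp is not conditioned on; Rr is a chain and Rr is not conditioned on; Bb is a collider and Bb is conditioned on, which opens it — no node blocks this path, so it is active.
Path 2: Ss → Pp ← Cc → Rr → Bb ← Mm
  Cc is a fork here and Cc is conditioned on, so the path is blocked at Cc.
Path 3: Ss → Pp ← Ee → Cc → Rr → Bb ← Mm
  Ee is a fork here and Ee is conditioned on, so the path is blocked at Ee.
Path 4: Ss ← Cc → Pp → Rr → Bb ← Mm
  Cc is a fork here and Cc is conditioned on, so the path is blocked at Cc.
Path 5: Ss ← Cc → Rr → Bb ← Mm
  Cc is a fork here and Cc is conditioned on, so the path is blocked at Cc.
Path 6: Ss ← Cc ← Ee → Pp → Rr → Bb ← Mm
  Cc is a chain here and Cc is conditioned on, so the path is blocked at Cc.
At least one path is unblocked, so d-separation fails.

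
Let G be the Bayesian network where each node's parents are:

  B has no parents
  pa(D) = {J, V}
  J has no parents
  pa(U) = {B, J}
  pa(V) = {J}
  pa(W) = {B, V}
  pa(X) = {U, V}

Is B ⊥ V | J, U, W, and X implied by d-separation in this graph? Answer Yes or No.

4 paths connect B and V; each must be blocked for d-separation to hold:
Path 1: B → W ← V
  W is a collider and W is conditioned on, which opens it — no node blocks this path, so it is active.
Path 2: B → U ← J → D ← V
  J is a fork here and J is conditioned on, so the path is blocked at J.
Path 3: B → U ← J → V
  J is a fork here and J is conditioned on, so the path is blocked at J.
Path 4: B → U → X ← V
  U is a chain here and U is conditioned on, so the path is blocked at U.
At least one path is unblocked, so d-separation fails.

No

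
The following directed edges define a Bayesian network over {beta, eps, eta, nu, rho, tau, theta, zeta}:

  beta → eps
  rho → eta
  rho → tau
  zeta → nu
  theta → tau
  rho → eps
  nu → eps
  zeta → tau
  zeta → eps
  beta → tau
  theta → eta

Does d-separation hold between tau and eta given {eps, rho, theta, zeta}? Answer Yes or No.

Yes

Enumerating the 5 paths from tau to eta and testing each for blocking by {eps, rho, theta, zeta}:
Path 1: tau ← zeta → nu → eps ← rho → eta
  zeta is a fork here and zeta is conditioned on, so the path is blocked at zeta.
Path 2: tau ← zeta → eps ← rho → eta
  zeta is a fork here and zeta is conditioned on, so the path is blocked at zeta.
Path 3: tau ← rho → eta
  rho is a fork here and rho is conditioned on, so the path is blocked at rho.
Path 4: tau ← beta → eps ← rho → eta
  rho is a fork here and rho is conditioned on, so the path is blocked at rho.
Path 5: tau ← theta → eta
  theta is a fork here and theta is conditioned on, so the path is blocked at theta.
Every path is blocked, so tau and eta are d-separated given {eps, rho, theta, zeta}.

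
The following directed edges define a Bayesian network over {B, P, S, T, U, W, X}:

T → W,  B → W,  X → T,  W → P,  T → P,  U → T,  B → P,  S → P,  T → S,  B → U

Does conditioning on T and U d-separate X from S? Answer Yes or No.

Enumerating the 6 paths from X to S and testing each for blocking by {T, U}:
Path 1: X → T → W ← B → P ← S
  T is a chain here and T is conditioned on, so the path is blocked at T.
Path 2: X → T → W → P ← S
  T is a chain here and T is conditioned on, so the path is blocked at T.
Path 3: X → T ← U ← B → W → P ← S
  U is a chain here and U is conditioned on, so the path is blocked at U.
Path 4: X → T ← U ← B → P ← S
  U is a chain here and U is conditioned on, so the path is blocked at U.
Path 5: X → T → P ← S
  T is a chain here and T is conditioned on, so the path is blocked at T.
Path 6: X → T → S
  T is a chain here and T is conditioned on, so the path is blocked at T.
Since every path is blocked, d-separation holds.

Yes — X and S are d-separated given {T, U}.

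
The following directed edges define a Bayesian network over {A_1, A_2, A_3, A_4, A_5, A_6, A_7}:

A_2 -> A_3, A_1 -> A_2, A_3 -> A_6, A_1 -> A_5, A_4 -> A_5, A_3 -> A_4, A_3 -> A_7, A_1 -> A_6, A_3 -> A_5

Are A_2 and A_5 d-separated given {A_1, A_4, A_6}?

No

Enumerating the 6 paths from A_2 to A_5 and testing each for blocking by {A_1, A_4, A_6}:
Path 1: A_2 ← A_1 → A_5
  A_1 is a fork here and A_1 is conditioned on, so the path is blocked at A_1.
Path 2: A_2 ← A_1 → A_6 ← A_3 → A_4 → A_5
  A_1 is a fork here and A_1 is conditioned on, so the path is blocked at A_1.
Path 3: A_2 ← A_1 → A_6 ← A_3 → A_5
  A_1 is a fork here and A_1 is conditioned on, so the path is blocked at A_1.
Path 4: A_2 → A_3 → A_4 → A_5
  A_4 is a chain here and A_4 is conditioned on, so the path is blocked at A_4.
Path 5: A_2 → A_3 → A_5
  A_3 is a chain and A_3 is not conditioned on — no node blocks this path, so it is active.
Path 6: A_2 → A_3 → A_6 ← A_1 → A_5
  A_1 is a fork here and A_1 is conditioned on, so the path is blocked at A_1.
At least one path is unblocked, so d-separation fails.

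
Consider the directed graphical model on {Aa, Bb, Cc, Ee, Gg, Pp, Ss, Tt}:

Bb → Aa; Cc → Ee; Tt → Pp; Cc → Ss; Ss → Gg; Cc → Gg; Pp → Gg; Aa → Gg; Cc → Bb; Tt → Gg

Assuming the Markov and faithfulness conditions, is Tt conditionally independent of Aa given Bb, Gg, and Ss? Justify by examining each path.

There are 6 undirected paths between Tt and Aa; checking each against the conditioning set {Bb, Gg, Ss}:
  1. Tt → Pp → Gg ← Ss ← Cc → Bb → Aa — Pp:chain[open]; Gg:collider[open]; Ss:chain[blocks]; Cc:fork[open]; Bb:chain[blocks] ⇒ blocked
  2. Tt → Pp → Gg ← Cc → Bb → Aa — Pp:chain[open]; Gg:collider[open]; Cc:fork[open]; Bb:chain[blocks] ⇒ blocked
  3. Tt → Pp → Gg ← Aa — Pp:chain[open]; Gg:collider[open] ⇒ active
  4. Tt → Gg ← Ss ← Cc → Bb → Aa — Gg:collider[open]; Ss:chain[blocks]; Cc:fork[open]; Bb:chain[blocks] ⇒ blocked
  5. Tt → Gg ← Cc → Bb → Aa — Gg:collider[open]; Cc:fork[open]; Bb:chain[blocks] ⇒ blocked
  6. Tt → Gg ← Aa — Gg:collider[open] ⇒ active
Since the path Tt → Pp → Gg ← Aa is active, Tt and Aa are not d-separated given {Bb, Gg, Ss}.

No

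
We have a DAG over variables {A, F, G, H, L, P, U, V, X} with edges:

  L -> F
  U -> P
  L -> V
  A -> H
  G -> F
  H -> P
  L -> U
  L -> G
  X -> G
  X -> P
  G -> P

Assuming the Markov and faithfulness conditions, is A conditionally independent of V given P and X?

No — A and V are not d-separated given {P, X}.

5 paths connect A and V; each must be blocked for d-separation to hold:
  1. A → H → P ← U ← L → V — H:chain[open]; P:collider[open]; U:chain[open]; L:fork[open] ⇒ active
  2. A → H → P ← X → G ← L → V — H:chain[open]; P:collider[open]; X:fork[blocks]; G:collider[open]; L:fork[open] ⇒ blocked
  3. A → H → P ← X → G → F ← L → V — H:chain[open]; P:collider[open]; X:fork[blocks]; G:chain[open]; F:collider[blocks]; L:fork[open] ⇒ blocked
  4. A → H → P ← G ← L → V — H:chain[open]; P:collider[open]; G:chain[open]; L:fork[open] ⇒ active
  5. A → H → P ← G → F ← L → V — H:chain[open]; P:collider[open]; G:fork[open]; F:collider[blocks]; L:fork[open] ⇒ blocked
Since the path A → H → P ← U ← L → V is active, A and V are not d-separated given {P, X}.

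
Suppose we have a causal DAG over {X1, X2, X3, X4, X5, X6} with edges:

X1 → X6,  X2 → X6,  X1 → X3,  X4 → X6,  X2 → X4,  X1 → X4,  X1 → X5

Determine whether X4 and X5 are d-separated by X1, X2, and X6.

Yes

There are 3 undirected paths between X4 and X5; checking each against the conditioning set {X1, X2, X6}:
Path 1: X4 → X6 ← X1 → X5
  X1 is a fork here and X1 is conditioned on, so the path is blocked at X1.
Path 2: X4 ← X1 → X5
  X1 is a fork here and X1 is conditioned on, so the path is blocked at X1.
Path 3: X4 ← X2 → X6 ← X1 → X5
  X2 is a fork here and X2 is conditioned on, so the path is blocked at X2.
All paths are blocked; X4 ⊥ X5 | {X1, X2, X6} holds.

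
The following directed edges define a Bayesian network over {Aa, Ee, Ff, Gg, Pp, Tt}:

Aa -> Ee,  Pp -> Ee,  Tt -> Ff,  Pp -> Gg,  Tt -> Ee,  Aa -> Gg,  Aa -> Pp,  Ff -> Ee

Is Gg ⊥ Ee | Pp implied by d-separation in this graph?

No — Gg and Ee are not d-separated given {Pp}.

There are 4 undirected paths between Gg and Ee; checking each against the conditioning set {Pp}:
Path 1: Gg ← Pp → Ee
  Pp is a fork here and Pp is conditioned on, so the path is blocked at Pp.
Path 2: Gg ← Pp ← Aa → Ee
  Pp is a chain here and Pp is conditioned on, so the path is blocked at Pp.
Path 3: Gg ← Aa → Ee
  Aa is a fork and Aa is not conditioned on — no node blocks this path, so it is active.
Path 4: Gg ← Aa → Pp → Ee
  Pp is a chain here and Pp is conditioned on, so the path is blocked at Pp.
Because an active path exists, Gg and Ee are not d-separated.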